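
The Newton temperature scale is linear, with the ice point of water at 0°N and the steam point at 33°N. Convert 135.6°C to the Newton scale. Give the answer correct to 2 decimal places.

44.75°N

Linearly onto the Newton scale: 0 + (135.6000 / 100) × (33 - 0) = 44.75°N.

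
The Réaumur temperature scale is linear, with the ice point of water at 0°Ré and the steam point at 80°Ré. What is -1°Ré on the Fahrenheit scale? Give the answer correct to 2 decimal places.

29.75°F

Linear interpolation between the fixed points: C = (-1 - 0) × 100 / (80 - 0) = -1.2500°C.
Then -1.2500 × 1.8 + 32 = 29.75°F.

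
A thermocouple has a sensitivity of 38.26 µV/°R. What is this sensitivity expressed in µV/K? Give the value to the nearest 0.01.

68.87 µV/K

Since only a temperature interval is involved, the additive offset between the scales drops out.
A change of 1 K is a change of 1.8°R, so per K the value is 38.26 × 1.8 = 68.87.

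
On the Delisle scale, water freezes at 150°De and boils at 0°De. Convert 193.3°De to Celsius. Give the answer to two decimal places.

-28.87°C

Linear interpolation between the fixed points: C = (193.3 - 150) × 100 / (0 - 150) = -28.8667°C.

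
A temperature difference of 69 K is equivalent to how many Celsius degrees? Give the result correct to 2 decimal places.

Kelvin and Celsius degrees are the same size, so the interval is unchanged: 69.00.

69.00°C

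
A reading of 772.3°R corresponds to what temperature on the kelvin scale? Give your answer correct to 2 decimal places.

In Celsius: (772.3 - 491.67) × 5/9 = 155.9056°C.
In kelvin: 155.9056 + 273.15 = 429.06 K.

429.06 K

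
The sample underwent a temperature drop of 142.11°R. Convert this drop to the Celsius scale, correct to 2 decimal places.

An interval of 1°R corresponds to 5/9°C.
142.11 × 5/9 = 78.95.

78.95°C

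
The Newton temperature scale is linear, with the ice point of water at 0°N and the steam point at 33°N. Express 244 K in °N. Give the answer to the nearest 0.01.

-9.62°N

First in Celsius: 244 - 273.15 = -29.1500°C.
Linearly onto the Newton scale: 0 + (-29.1500 / 100) × (33 - 0) = -9.62°N.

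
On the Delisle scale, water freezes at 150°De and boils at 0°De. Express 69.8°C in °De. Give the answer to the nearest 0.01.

45.30°De

Linearly onto the Delisle scale: 150 + (69.8000 / 100) × (0 - 150) = 45.30°De.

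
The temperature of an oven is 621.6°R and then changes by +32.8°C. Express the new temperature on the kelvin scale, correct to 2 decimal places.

378.13 K

Initial temperature in Celsius: (621.6 - 491.67) × 5/9 = 72.1833°C.
Final Celsius temperature: 72.1833 + 32.8000 = 104.9833°C.
In kelvin: 104.9833 + 273.15 = 378.13 K.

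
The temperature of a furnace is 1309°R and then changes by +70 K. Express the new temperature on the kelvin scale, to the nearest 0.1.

797.2 K

Initial temperature in Celsius: (1309 - 491.67) × 5/9 = 454.0722°C.
The 70 K change is an interval; Kelvin and Celsius degrees are the same size, so ΔC = +70°C.
Final Celsius temperature: 454.0722 + 70.0000 = 524.0722°C.
In kelvin: 524.0722 + 273.15 = 797.2 K.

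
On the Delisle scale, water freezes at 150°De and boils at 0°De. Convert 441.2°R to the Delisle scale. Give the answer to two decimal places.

192.06°De

First in Celsius: (441.2 - 491.67) × 5/9 = -28.0389°C.
Linearly onto the Delisle scale: 150 + (-28.0389 / 100) × (0 - 150) = 192.06°De.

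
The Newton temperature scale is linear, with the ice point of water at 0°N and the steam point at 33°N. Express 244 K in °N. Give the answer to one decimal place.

-9.6°N

First in Celsius: 244 - 273.15 = -29.1500°C.
Linearly onto the Newton scale: 0 + (-29.1500 / 100) × (33 - 0) = -9.6°N.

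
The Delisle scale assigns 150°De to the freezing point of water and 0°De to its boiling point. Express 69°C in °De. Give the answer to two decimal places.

46.50°De

Linearly onto the Delisle scale: 150 + (69.0000 / 100) × (0 - 150) = 46.50°De.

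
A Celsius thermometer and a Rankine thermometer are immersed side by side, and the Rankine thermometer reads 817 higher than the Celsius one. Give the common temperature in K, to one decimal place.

679.8 K

Let x be the Celsius reading; then the Rankine reading is 1.8·x + 491.67.
(1.8·x + 491.67) - x = 817  ⇒  (0.8)·x = 325.33  ⇒  x = 406.6625°C.
In kelvin: 406.6625 + 273.15 = 679.8 K.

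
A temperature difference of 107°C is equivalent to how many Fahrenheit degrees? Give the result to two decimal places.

For a temperature interval the offset drops out; only the factor 1.8 applies.
107 × 1.8 = 192.60.

192.60°F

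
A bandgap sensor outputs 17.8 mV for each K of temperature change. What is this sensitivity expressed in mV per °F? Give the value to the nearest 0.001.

Since only a temperature interval is involved, the additive offset between the scales drops out.
A change of 1°F is a change of 5/9 K, so per °F the value is 17.8 × 5/9 = 9.889.

9.889 mV per °F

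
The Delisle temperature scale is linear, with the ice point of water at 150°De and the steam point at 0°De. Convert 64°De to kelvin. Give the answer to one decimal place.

Linear interpolation between the fixed points: C = (64 - 150) × 100 / (0 - 150) = 57.3333°C.
Then 57.3333 + 273.15 = 330.5 K.

330.5 K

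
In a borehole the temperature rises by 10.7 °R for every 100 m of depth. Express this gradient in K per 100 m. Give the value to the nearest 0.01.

5.94 K/100 m

The quantity depends on a temperature interval, so only the ratio of degree sizes applies; the offset between the scales is irrelevant.
A change of 1°R is a change of 5/9 K, so 10.7 × 5/9 = 5.94.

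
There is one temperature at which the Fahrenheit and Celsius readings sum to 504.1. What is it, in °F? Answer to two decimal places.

Let F be the Fahrenheit reading. The Celsius reading is C = 5/9·F - 17.7778.
Require F + C = 504.1: (14/9)·F - 17.7778 = 504.1.
F = (504.1 + 17.7778) / (14/9) = 335.49.

335.49°F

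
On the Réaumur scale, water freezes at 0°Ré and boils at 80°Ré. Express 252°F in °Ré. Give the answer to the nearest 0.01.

First in Celsius: (252 - 32) × 5/9 = 122.2222°C.
Linearly onto the Réaumur scale: 0 + (122.2222 / 100) × (80 - 0) = 97.78°Ré.

97.78°Ré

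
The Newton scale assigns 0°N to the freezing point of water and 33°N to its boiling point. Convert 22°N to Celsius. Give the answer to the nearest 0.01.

66.67°C

Linear interpolation between the fixed points: C = (22 - 0) × 100 / (33 - 0) = 66.6667°C.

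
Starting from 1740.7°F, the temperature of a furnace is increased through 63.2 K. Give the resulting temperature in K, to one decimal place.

1285.6 K

Initial temperature in Celsius: (1740.7 - 32) × 5/9 = 949.2778°C.
The 63.2 K change is an interval; Kelvin and Celsius degrees are the same size, so ΔC = +63.2°C.
Final Celsius temperature: 949.2778 + 63.2000 = 1012.4778°C.
In kelvin: 1012.4778 + 273.15 = 1285.6 K.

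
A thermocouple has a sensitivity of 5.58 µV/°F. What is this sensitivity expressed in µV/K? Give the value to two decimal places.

10.04 µV/K

Since only a temperature interval is involved, the additive offset between the scales drops out.
A change of 1 K is a change of 1.8°F, so per K the value is 5.58 × 1.8 = 10.04.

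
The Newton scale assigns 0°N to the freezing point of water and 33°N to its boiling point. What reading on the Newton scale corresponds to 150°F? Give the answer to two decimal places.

21.63°N

First in Celsius: (150 - 32) × 5/9 = 65.5556°C.
Linearly onto the Newton scale: 0 + (65.5556 / 100) × (33 - 0) = 21.63°N.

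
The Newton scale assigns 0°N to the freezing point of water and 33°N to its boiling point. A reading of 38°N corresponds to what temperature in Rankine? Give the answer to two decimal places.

Linear interpolation between the fixed points: C = (38 - 0) × 100 / (33 - 0) = 115.1515°C.
Then 115.1515 × 1.8 + 491.67 = 698.94°R.

698.94°R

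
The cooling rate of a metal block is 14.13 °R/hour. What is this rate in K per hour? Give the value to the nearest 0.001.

7.850 K/hour

The quantity depends on a temperature interval, so only the ratio of degree sizes applies; the offset between the scales is irrelevant.
A change of 1°R is a change of 5/9 K, so 14.13 × 5/9 = 7.850.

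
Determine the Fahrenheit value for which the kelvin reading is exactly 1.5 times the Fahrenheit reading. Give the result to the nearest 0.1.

Let F be the Fahrenheit reading. The kelvin reading is K = 5/9·F + 255.372.
Require K = 1.5·F: 5/9·F + 255.372 = 1.5·F.
(-17/18)·F = -255.372  ⇒  F = 270.4.

270.4°F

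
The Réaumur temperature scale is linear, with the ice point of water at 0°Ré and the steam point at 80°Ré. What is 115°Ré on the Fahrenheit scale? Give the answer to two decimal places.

290.75°F

Linear interpolation between the fixed points: C = (115 - 0) × 100 / (80 - 0) = 143.7500°C.
Then 143.7500 × 1.8 + 32 = 290.75°F.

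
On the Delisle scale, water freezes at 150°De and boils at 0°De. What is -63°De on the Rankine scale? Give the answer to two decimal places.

747.27°R

Linear interpolation between the fixed points: C = (-63 - 150) × 100 / (0 - 150) = 142.0000°C.
Then 142.0000 × 1.8 + 491.67 = 747.27°R.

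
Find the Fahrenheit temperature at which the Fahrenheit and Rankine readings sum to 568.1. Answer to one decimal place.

54.2°F

Let F be the Fahrenheit reading. The Rankine reading is R = 1·F + 459.67.
Require F + R = 568.1: (2)·F + 459.67 = 568.1.
F = (568.1 - 459.67) / (2) = 54.2.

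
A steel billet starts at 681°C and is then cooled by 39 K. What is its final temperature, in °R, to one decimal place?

The 39 K change is an interval; Kelvin and Celsius degrees are the same size, so ΔC = -39°C.
Final Celsius temperature: 681.0000 - 39.0000 = 642.0000°C.
In Rankine: 642.0000 × 1.8 + 491.67 = 1647.3°R.

1647.3°R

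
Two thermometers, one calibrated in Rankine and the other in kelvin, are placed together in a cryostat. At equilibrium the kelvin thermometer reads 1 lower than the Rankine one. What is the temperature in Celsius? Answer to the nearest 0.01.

Let x be the Rankine reading; then the kelvin reading is 5/9·x.
(5/9·x) - x = -1  ⇒  (-4/9)·x = -1  ⇒  x = 2.2500°R.
In Celsius: (2.25 - 491.67) × 5/9 = -271.90°C.

-271.90°C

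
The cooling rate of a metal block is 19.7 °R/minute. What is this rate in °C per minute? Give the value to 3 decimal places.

10.944 °C/minute

Since only a temperature interval is involved, the additive offset between the scales drops out.
A change of 1°R is a change of 5/9°C, so 19.7 × 5/9 = 10.944.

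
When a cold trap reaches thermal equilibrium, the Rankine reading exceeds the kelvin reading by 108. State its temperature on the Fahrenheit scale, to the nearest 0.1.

-216.7°F

Let x be the Rankine reading; then the kelvin reading is 5/9·x.
(5/9·x) - x = -108  ⇒  (-4/9)·x = -108  ⇒  x = 243.0000°R.
In Celsius: (243 - 491.67) × 5/9 = -138.1500°C.
In Fahrenheit: -138.1500 × 1.8 + 32 = -216.7°F.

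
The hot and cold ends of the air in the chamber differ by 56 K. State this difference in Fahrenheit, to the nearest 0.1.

For a temperature interval the offset drops out; only the factor 1.8 applies.
56 × 1.8 = 100.8.

100.8°F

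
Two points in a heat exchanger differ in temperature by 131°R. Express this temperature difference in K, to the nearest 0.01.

72.78 K

Only the scale ratio 5/9 matters for a change in temperature.
131 × 5/9 = 72.78.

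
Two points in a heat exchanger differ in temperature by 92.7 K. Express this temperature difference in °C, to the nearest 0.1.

Kelvin and Celsius degrees are the same size, so the interval is unchanged: 92.7.

92.7°C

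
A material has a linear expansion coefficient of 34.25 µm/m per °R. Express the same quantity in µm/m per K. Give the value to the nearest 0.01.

The quantity depends on a temperature interval, so only the ratio of degree sizes applies; the offset between the scales is irrelevant.
A change of 1 K is a change of 1.8°R, so per K the value is 34.25 × 1.8 = 61.65.

61.65 µm/m per K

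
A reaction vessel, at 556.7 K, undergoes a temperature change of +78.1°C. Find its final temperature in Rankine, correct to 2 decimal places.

1142.64°R

Initial temperature in Celsius: 556.7 - 273.15 = 283.5500°C.
Final Celsius temperature: 283.5500 + 78.1000 = 361.6500°C.
In Rankine: 361.6500 × 1.8 + 491.67 = 1142.64°R.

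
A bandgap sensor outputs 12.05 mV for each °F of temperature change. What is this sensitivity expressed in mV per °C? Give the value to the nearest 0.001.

Since only a temperature interval is involved, the additive offset between the scales drops out.
A change of 1°C is a change of 1.8°F, so per °C the value is 12.05 × 1.8 = 21.690.

21.690 mV per °C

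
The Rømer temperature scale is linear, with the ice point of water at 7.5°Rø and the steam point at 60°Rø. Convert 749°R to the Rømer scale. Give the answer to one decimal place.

82.6°Rø

First in Celsius: (749 - 491.67) × 5/9 = 142.9611°C.
Linearly onto the Rømer scale: 7.5 + (142.9611 / 100) × (60 - 7.5) = 82.6°Rø.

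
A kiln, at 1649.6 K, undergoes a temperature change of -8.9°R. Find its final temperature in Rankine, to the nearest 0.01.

Initial temperature in Celsius: 1649.6 - 273.15 = 1376.4500°C.
The 8.9°R change is an interval, so only the factor 5/9 applies: -8.9 × 5/9 = -4.9444°C.
Final Celsius temperature: 1376.4500 - 4.9444 = 1371.5056°C.
In Rankine: 1371.5056 × 1.8 + 491.67 = 2960.38°R.

2960.38°R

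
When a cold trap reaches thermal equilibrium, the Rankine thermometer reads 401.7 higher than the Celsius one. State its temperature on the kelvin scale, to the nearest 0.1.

160.7 K

Let x be the Celsius reading; then the Rankine reading is 1.8·x + 491.67.
(1.8·x + 491.67) - x = 401.7  ⇒  (0.8)·x = -89.97  ⇒  x = -112.4625°C.
In kelvin: -112.4625 + 273.15 = 160.7 K.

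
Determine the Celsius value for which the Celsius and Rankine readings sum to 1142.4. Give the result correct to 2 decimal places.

232.40°C

Let C be the Celsius reading. The Rankine reading is R = 1.8·C + 491.67.
Require C + R = 1142.4: (2.8)·C + 491.67 = 1142.4.
C = (1142.4 - 491.67) / (2.8) = 232.40.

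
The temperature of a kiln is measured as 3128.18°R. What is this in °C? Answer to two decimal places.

In Celsius: (3128.18 - 491.67) × 5/9 = 1464.7278°C.

1464.73°C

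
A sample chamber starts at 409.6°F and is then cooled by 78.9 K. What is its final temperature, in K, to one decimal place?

404.0 K

Initial temperature in Celsius: (409.6 - 32) × 5/9 = 209.7778°C.
The 78.9 K change is an interval; Kelvin and Celsius degrees are the same size, so ΔC = -78.9°C.
Final Celsius temperature: 209.7778 - 78.9000 = 130.8778°C.
In kelvin: 130.8778 + 273.15 = 404.0 K.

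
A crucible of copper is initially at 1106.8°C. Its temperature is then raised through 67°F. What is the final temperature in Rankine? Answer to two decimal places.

The 67°F change is an interval, so only the factor 5/9 applies: +67 × 5/9 = +37.2222°C.
Final Celsius temperature: 1106.8000 + 37.2222 = 1144.0222°C.
In Rankine: 1144.0222 × 1.8 + 491.67 = 2550.91°R.

2550.91°R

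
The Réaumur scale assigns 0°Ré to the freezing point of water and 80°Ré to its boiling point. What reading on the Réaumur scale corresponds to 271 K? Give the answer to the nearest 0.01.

First in Celsius: 271 - 273.15 = -2.1500°C.
Linearly onto the Réaumur scale: 0 + (-2.1500 / 100) × (80 - 0) = -1.72°Ré.

-1.72°Ré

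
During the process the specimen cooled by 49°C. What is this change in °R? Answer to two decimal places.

88.20°R

For a temperature interval the offset drops out; only the factor 1.8 applies.
49 × 1.8 = 88.20.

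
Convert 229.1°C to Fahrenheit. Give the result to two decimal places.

444.38°F

In Fahrenheit: 229.1000 × 1.8 + 32 = 444.38°F.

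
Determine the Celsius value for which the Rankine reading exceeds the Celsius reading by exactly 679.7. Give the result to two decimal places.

Let C be the Celsius reading. The Rankine reading is R = 1.8·C + 491.67.
Require R - C = 679.7: (0.8)·C + 491.67 = 679.7.
C = (679.7 - 491.67) / (0.8) = 235.04.

235.04°C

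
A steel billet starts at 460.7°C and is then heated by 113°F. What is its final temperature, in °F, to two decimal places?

974.26°F

The 113°F change is an interval, so only the factor 5/9 applies: +113 × 5/9 = +62.7778°C.
Final Celsius temperature: 460.7000 + 62.7778 = 523.4778°C.
In Fahrenheit: 523.4778 × 1.8 + 32 = 974.26°F.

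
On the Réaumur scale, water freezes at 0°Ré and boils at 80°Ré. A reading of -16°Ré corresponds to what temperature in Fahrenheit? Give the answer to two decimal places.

Linear interpolation between the fixed points: C = (-16 - 0) × 100 / (80 - 0) = -20.0000°C.
Then -20.0000 × 1.8 + 32 = -4.00°F.

-4.00°F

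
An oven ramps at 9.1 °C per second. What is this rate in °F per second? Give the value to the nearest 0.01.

Since only a temperature interval is involved, the additive offset between the scales drops out.
A change of 1°C is a change of 1.8°F, so 9.1 × 1.8 = 16.38.

16.38 °F/second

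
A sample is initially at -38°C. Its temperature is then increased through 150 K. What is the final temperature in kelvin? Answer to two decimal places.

385.15 K

The 150 K change is an interval; Kelvin and Celsius degrees are the same size, so ΔC = +150°C.
Final Celsius temperature: -38.0000 + 150.0000 = 112.0000°C.
In kelvin: 112.0000 + 273.15 = 385.15 K.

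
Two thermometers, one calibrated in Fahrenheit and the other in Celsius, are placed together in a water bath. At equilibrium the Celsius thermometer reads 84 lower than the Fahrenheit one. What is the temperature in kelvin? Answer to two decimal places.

338.15 K

Let x be the Fahrenheit reading; then the Celsius reading is 5/9·x - 17.7778.
(5/9·x - 17.7778) - x = -84  ⇒  (-4/9)·x = -66.2222  ⇒  x = 149.0000°F.
In Celsius: (149 - 32) × 5/9 = 65.0000°C.
In kelvin: 65.0000 + 273.15 = 338.15 K.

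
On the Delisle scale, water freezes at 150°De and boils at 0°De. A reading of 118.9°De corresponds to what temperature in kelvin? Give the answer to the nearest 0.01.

293.88 K

Linear interpolation between the fixed points: C = (118.9 - 150) × 100 / (0 - 150) = 20.7333°C.
Then 20.7333 + 273.15 = 293.88 K.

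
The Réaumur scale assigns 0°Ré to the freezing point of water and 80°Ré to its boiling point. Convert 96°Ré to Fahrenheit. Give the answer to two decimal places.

Linear interpolation between the fixed points: C = (96 - 0) × 100 / (80 - 0) = 120.0000°C.
Then 120.0000 × 1.8 + 32 = 248.00°F.

248.00°F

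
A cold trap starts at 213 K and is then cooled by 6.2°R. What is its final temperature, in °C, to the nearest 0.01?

-63.59°C

Initial temperature in Celsius: 213 - 273.15 = -60.1500°C.
The 6.2°R change is an interval, so only the factor 5/9 applies: -6.2 × 5/9 = -3.4444°C.
Final Celsius temperature: -60.1500 - 3.4444 = -63.5944°C.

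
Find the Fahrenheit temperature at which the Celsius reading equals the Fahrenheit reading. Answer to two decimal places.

Let F be the Fahrenheit reading. The Celsius reading is C = 5/9·F - 17.7778.
Set C = F: 5/9·F - 17.7778 = F.
(-4/9)·F = 17.7778  ⇒  F = -40.00.

-40.00°F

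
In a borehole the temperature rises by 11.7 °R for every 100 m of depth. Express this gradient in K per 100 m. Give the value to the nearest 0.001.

Since only a temperature interval is involved, the additive offset between the scales drops out.
A change of 1°R is a change of 5/9 K, so 11.7 × 5/9 = 6.500.

6.500 K/100 m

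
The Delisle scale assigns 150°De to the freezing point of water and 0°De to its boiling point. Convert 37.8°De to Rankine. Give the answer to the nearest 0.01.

Linear interpolation between the fixed points: C = (37.8 - 150) × 100 / (0 - 150) = 74.8000°C.
Then 74.8000 × 1.8 + 491.67 = 626.31°R.

626.31°R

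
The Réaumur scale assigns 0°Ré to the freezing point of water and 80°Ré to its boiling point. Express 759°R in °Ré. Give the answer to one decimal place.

118.8°Ré

First in Celsius: (759 - 491.67) × 5/9 = 148.5167°C.
Linearly onto the Réaumur scale: 0 + (148.5167 / 100) × (80 - 0) = 118.8°Ré.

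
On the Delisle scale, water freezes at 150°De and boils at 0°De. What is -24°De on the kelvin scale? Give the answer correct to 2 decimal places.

389.15 K

Linear interpolation between the fixed points: C = (-24 - 150) × 100 / (0 - 150) = 116.0000°C.
Then 116.0000 + 273.15 = 389.15 K.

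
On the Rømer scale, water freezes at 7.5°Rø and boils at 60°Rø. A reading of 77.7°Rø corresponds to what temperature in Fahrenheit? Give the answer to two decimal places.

Linear interpolation between the fixed points: C = (77.7 - 7.5) × 100 / (60 - 7.5) = 133.7143°C.
Then 133.7143 × 1.8 + 32 = 272.69°F.

272.69°F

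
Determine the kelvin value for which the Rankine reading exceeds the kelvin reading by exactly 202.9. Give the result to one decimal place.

253.6 K

Let K be the kelvin reading. The Rankine reading is R = 1.8·K.
Require R - K = 202.9: (0.8)·K = 202.9.
K = (202.9) / (0.8) = 253.6.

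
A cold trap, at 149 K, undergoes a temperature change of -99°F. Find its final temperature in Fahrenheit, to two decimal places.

-290.47°F

Initial temperature in Celsius: 149 - 273.15 = -124.1500°C.
The 99°F change is an interval, so only the factor 5/9 applies: -99 × 5/9 = -55.0000°C.
Final Celsius temperature: -124.1500 - 55.0000 = -179.1500°C.
In Fahrenheit: -179.1500 × 1.8 + 32 = -290.47°F.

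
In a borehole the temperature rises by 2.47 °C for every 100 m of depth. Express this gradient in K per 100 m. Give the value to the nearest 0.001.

Since only a temperature interval is involved, the additive offset between the scales drops out.
A change of 1°C is a change of 1 K, so 2.47 × 1 = 2.470.

2.470 K/100 m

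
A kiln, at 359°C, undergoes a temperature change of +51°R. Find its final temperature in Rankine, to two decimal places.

The 51°R change is an interval, so only the factor 5/9 applies: +51 × 5/9 = +28.3333°C.
Final Celsius temperature: 359.0000 + 28.3333 = 387.3333°C.
In Rankine: 387.3333 × 1.8 + 491.67 = 1188.87°R.

1188.87°R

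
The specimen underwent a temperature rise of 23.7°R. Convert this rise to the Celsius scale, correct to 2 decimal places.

Only the scale ratio 5/9 matters for a change in temperature.
23.7 × 5/9 = 13.17.

13.17°C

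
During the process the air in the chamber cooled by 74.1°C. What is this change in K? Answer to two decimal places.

74.10 K

Celsius and kelvin degrees are the same size, so the interval is unchanged: 74.10.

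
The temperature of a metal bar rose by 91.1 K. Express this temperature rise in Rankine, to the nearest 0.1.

164.0°R

An interval of 1 K corresponds to 1.8°R.
91.1 × 1.8 = 164.0.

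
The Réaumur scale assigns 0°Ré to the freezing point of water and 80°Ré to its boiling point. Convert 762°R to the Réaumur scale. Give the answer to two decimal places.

120.15°Ré

First in Celsius: (762 - 491.67) × 5/9 = 150.1833°C.
Linearly onto the Réaumur scale: 0 + (150.1833 / 100) × (80 - 0) = 120.15°Ré.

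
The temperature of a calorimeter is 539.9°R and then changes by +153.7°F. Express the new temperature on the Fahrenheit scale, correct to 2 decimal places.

233.93°F

Initial temperature in Celsius: (539.9 - 491.67) × 5/9 = 26.7944°C.
The 153.7°F change is an interval, so only the factor 5/9 applies: +153.7 × 5/9 = +85.3889°C.
Final Celsius temperature: 26.7944 + 85.3889 = 112.1833°C.
In Fahrenheit: 112.1833 × 1.8 + 32 = 233.93°F.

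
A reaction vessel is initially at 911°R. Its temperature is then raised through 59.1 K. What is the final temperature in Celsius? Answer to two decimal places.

Initial temperature in Celsius: (911 - 491.67) × 5/9 = 232.9611°C.
The 59.1 K change is an interval; Kelvin and Celsius degrees are the same size, so ΔC = +59.1°C.
Final Celsius temperature: 232.9611 + 59.1000 = 292.0611°C.

292.06°C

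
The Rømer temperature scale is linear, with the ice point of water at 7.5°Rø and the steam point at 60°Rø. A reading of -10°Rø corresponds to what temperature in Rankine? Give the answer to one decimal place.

Linear interpolation between the fixed points: C = (-10 - 7.5) × 100 / (60 - 7.5) = -33.3333°C.
Then -33.3333 × 1.8 + 491.67 = 431.7°R.

431.7°R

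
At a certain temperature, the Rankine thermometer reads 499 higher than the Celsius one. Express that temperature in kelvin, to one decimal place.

282.3 K

Let x be the Celsius reading; then the Rankine reading is 1.8·x + 491.67.
(1.8·x + 491.67) - x = 499  ⇒  (0.8)·x = 7.33  ⇒  x = 9.1625°C.
In kelvin: 9.1625 + 273.15 = 282.3 K.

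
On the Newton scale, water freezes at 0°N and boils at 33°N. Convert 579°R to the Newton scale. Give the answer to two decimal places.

16.01°N

First in Celsius: (579 - 491.67) × 5/9 = 48.5167°C.
Linearly onto the Newton scale: 0 + (48.5167 / 100) × (33 - 0) = 16.01°N.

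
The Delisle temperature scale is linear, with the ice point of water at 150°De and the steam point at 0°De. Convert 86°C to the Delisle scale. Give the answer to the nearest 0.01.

21.00°De

Linearly onto the Delisle scale: 150 + (86.0000 / 100) × (0 - 150) = 21.00°De.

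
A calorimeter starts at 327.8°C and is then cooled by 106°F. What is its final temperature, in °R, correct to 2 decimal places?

975.71°R

The 106°F change is an interval, so only the factor 5/9 applies: -106 × 5/9 = -58.8889°C.
Final Celsius temperature: 327.8000 - 58.8889 = 268.9111°C.
In Rankine: 268.9111 × 1.8 + 491.67 = 975.71°R.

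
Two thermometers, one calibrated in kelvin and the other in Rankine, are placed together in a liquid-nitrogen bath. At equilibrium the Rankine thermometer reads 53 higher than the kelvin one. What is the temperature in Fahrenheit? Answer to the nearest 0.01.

-340.42°F

Let x be the kelvin reading; then the Rankine reading is 1.8·x.
(1.8·x) - x = 53  ⇒  (0.8)·x = 53  ⇒  x = 66.2500 K.
In Celsius: 66.25 - 273.15 = -206.9000°C.
In Fahrenheit: -206.9000 × 1.8 + 32 = -340.42°F.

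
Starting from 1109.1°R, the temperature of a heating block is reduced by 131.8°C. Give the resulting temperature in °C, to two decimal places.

Initial temperature in Celsius: (1109.1 - 491.67) × 5/9 = 343.0167°C.
Final Celsius temperature: 343.0167 - 131.8000 = 211.2167°C.

211.22°C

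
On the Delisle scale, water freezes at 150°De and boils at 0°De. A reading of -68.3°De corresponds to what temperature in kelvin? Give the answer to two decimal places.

418.68 K

Linear interpolation between the fixed points: C = (-68.3 - 150) × 100 / (0 - 150) = 145.5333°C.
Then 145.5333 + 273.15 = 418.68 K.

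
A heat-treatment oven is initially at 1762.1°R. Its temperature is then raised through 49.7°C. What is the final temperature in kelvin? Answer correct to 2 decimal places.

Initial temperature in Celsius: (1762.1 - 491.67) × 5/9 = 705.7944°C.
Final Celsius temperature: 705.7944 + 49.7000 = 755.4944°C.
In kelvin: 755.4944 + 273.15 = 1028.64 K.

1028.64 K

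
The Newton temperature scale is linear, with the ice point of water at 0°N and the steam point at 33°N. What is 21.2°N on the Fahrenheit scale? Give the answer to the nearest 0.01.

Linear interpolation between the fixed points: C = (21.2 - 0) × 100 / (33 - 0) = 64.2424°C.
Then 64.2424 × 1.8 + 32 = 147.64°F.

147.64°F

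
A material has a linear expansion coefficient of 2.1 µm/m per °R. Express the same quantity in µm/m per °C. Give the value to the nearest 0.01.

3.78 µm/m per °C

Since only a temperature interval is involved, the additive offset between the scales drops out.
A change of 1°C is a change of 1.8°R, so per °C the value is 2.1 × 1.8 = 3.78.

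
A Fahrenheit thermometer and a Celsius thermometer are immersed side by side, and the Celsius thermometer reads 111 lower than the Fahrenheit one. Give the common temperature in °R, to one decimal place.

669.4°R

Let x be the Fahrenheit reading; then the Celsius reading is 5/9·x - 17.7778.
(5/9·x - 17.7778) - x = -111  ⇒  (-4/9)·x = -93.2222  ⇒  x = 209.7500°F.
In Celsius: (209.75 - 32) × 5/9 = 98.7500°C.
In Rankine: 98.7500 × 1.8 + 491.67 = 669.4°R.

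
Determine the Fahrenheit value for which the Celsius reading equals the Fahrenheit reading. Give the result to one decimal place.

Let F be the Fahrenheit reading. The Celsius reading is C = 5/9·F - 17.7778.
Set C = F: 5/9·F - 17.7778 = F.
(-4/9)·F = 17.7778  ⇒  F = -40.0.

-40.0°F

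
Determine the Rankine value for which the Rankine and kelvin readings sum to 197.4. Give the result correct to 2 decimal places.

126.90°R

Let R be the Rankine reading. The kelvin reading is K = 5/9·R.
Require R + K = 197.4: (14/9)·R = 197.4.
R = (197.4) / (14/9) = 126.90.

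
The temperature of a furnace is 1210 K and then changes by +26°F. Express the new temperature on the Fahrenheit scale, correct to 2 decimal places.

1744.33°F

Initial temperature in Celsius: 1210 - 273.15 = 936.8500°C.
The 26°F change is an interval, so only the factor 5/9 applies: +26 × 5/9 = +14.4444°C.
Final Celsius temperature: 936.8500 + 14.4444 = 951.2944°C.
In Fahrenheit: 951.2944 × 1.8 + 32 = 1744.33°F.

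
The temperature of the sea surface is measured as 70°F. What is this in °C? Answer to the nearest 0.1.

21.1°C

In Celsius: (70 - 32) × 5/9 = 21.1111°C.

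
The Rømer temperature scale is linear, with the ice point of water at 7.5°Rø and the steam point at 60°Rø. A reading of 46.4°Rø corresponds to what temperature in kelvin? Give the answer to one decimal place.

347.2 K

Linear interpolation between the fixed points: C = (46.4 - 7.5) × 100 / (60 - 7.5) = 74.0952°C.
Then 74.0952 + 273.15 = 347.2 K.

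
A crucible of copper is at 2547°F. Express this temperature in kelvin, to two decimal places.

1670.37 K

In Celsius: (2547 - 32) × 5/9 = 1397.2222°C.
In kelvin: 1397.2222 + 273.15 = 1670.37 K.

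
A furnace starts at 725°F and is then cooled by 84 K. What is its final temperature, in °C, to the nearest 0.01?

Initial temperature in Celsius: (725 - 32) × 5/9 = 385.0000°C.
The 84 K change is an interval; Kelvin and Celsius degrees are the same size, so ΔC = -84°C.
Final Celsius temperature: 385.0000 - 84.0000 = 301.0000°C.

301.00°C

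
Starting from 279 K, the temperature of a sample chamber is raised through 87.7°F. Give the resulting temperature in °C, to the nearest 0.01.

Initial temperature in Celsius: 279 - 273.15 = 5.8500°C.
The 87.7°F change is an interval, so only the factor 5/9 applies: +87.7 × 5/9 = +48.7222°C.
Final Celsius temperature: 5.8500 + 48.7222 = 54.5722°C.

54.57°C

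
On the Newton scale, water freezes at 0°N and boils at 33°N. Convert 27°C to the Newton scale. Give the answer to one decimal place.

Linearly onto the Newton scale: 0 + (27.0000 / 100) × (33 - 0) = 8.9°N.

8.9°N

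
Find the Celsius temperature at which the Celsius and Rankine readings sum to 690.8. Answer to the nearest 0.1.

Let C be the Celsius reading. The Rankine reading is R = 1.8·C + 491.67.
Require C + R = 690.8: (2.8)·C + 491.67 = 690.8.
C = (690.8 - 491.67) / (2.8) = 71.1.

71.1°C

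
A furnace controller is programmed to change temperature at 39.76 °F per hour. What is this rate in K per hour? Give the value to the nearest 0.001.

The quantity depends on a temperature interval, so only the ratio of degree sizes applies; the offset between the scales is irrelevant.
A change of 1°F is a change of 5/9 K, so 39.76 × 5/9 = 22.089.

22.089 K/hour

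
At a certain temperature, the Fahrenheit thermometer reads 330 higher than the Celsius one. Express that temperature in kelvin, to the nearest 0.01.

645.65 K

Let x be the Celsius reading; then the Fahrenheit reading is 1.8·x + 32.
(1.8·x + 32) - x = 330  ⇒  (0.8)·x = 298  ⇒  x = 372.5000°C.
In kelvin: 372.5000 + 273.15 = 645.65 K.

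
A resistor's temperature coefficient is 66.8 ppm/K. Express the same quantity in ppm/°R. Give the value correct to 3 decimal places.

The quantity depends on a temperature interval, so only the ratio of degree sizes applies; the offset between the scales is irrelevant.
A change of 1°R is a change of 5/9 K, so per °R the value is 66.8 × 5/9 = 37.111.

37.111 ppm/°R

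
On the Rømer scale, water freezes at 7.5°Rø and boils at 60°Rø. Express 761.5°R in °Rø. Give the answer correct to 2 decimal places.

First in Celsius: (761.5 - 491.67) × 5/9 = 149.9056°C.
Linearly onto the Rømer scale: 7.5 + (149.9056 / 100) × (60 - 7.5) = 86.20°Rø.

86.20°Rø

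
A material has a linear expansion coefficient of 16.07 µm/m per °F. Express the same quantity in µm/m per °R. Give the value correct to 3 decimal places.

Since only a temperature interval is involved, the additive offset between the scales drops out.
A change of 1°R is a change of 1°F, so per °R the value is 16.07 × 1 = 16.070.

16.070 µm/m per °R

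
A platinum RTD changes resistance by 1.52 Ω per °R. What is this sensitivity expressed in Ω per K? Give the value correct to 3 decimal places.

The quantity depends on a temperature interval, so only the ratio of degree sizes applies; the offset between the scales is irrelevant.
A change of 1 K is a change of 1.8°R, so per K the value is 1.52 × 1.8 = 2.736.

2.736 Ω per K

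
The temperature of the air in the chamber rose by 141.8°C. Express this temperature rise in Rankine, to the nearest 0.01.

255.24°R

An interval of 1°C corresponds to 1.8°R.
141.8 × 1.8 = 255.24.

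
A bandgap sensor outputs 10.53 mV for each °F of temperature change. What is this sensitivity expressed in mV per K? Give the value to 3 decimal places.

The quantity depends on a temperature interval, so only the ratio of degree sizes applies; the offset between the scales is irrelevant.
A change of 1 K is a change of 1.8°F, so per K the value is 10.53 × 1.8 = 18.954.

18.954 mV per K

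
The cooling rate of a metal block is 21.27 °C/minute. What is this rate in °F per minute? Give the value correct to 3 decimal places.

38.286 °F/minute

Since only a temperature interval is involved, the additive offset between the scales drops out.
A change of 1°C is a change of 1.8°F, so 21.27 × 1.8 = 38.286.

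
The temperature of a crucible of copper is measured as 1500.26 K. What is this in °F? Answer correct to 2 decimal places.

In Celsius: 1500.26 - 273.15 = 1227.1100°C.
In Fahrenheit: 1227.1100 × 1.8 + 32 = 2240.80°F.

2240.80°F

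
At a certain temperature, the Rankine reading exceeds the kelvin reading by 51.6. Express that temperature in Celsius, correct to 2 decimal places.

Let x be the kelvin reading; then the Rankine reading is 1.8·x.
(1.8·x) - x = 51.6  ⇒  (0.8)·x = 51.6  ⇒  x = 64.5000 K.
In Celsius: 64.5 - 273.15 = -208.65°C.

-208.65°C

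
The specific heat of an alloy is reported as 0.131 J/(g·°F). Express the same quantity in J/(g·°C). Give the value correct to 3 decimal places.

Since only a temperature interval is involved, the additive offset between the scales drops out.
A change of 1°C is a change of 1.8°F, so per °C the value is 0.131 × 1.8 = 0.236.

0.236 J/(g·°C)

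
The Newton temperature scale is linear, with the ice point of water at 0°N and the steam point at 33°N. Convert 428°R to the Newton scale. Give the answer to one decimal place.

First in Celsius: (428 - 491.67) × 5/9 = -35.3722°C.
Linearly onto the Newton scale: 0 + (-35.3722 / 100) × (33 - 0) = -11.7°N.

-11.7°N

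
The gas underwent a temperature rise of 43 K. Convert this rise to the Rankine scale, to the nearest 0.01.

77.40°R

Only the scale ratio 1.8 matters for a change in temperature.
43 × 1.8 = 77.40.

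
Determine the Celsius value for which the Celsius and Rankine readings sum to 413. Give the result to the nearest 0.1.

-28.1°C

Let C be the Celsius reading. The Rankine reading is R = 1.8·C + 491.67.
Require C + R = 413: (2.8)·C + 491.67 = 413.
C = (413 - 491.67) / (2.8) = -28.1.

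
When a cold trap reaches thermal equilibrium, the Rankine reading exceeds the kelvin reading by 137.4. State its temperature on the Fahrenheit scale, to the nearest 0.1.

Let x be the Rankine reading; then the kelvin reading is 5/9·x.
(5/9·x) - x = -137.4  ⇒  (-4/9)·x = -137.4  ⇒  x = 309.1500°R.
In Celsius: (309.15 - 491.67) × 5/9 = -101.4000°C.
In Fahrenheit: -101.4000 × 1.8 + 32 = -150.5°F.

-150.5°F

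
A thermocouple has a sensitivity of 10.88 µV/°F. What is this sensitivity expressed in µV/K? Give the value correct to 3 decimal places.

Since only a temperature interval is involved, the additive offset between the scales drops out.
A change of 1 K is a change of 1.8°F, so per K the value is 10.88 × 1.8 = 19.584.

19.584 µV/K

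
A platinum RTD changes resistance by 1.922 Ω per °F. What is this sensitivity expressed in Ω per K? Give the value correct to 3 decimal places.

3.460 Ω per K

Since only a temperature interval is involved, the additive offset between the scales drops out.
A change of 1 K is a change of 1.8°F, so per K the value is 1.922 × 1.8 = 3.460.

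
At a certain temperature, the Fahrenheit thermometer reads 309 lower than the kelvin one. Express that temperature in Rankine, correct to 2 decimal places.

Let x be the kelvin reading; then the Fahrenheit reading is 1.8·x - 459.67.
(1.8·x - 459.67) - x = -309  ⇒  (0.8)·x = 150.67  ⇒  x = 188.3375 K.
In Celsius: 188.3375 - 273.15 = -84.8125°C.
In Rankine: -84.8125 × 1.8 + 491.67 = 339.01°R.

339.01°R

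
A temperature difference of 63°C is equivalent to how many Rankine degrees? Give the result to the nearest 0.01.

113.40°R

Only the scale ratio 1.8 matters for a change in temperature.
63 × 1.8 = 113.40.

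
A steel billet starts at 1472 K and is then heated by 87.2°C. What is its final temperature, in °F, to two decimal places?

Initial temperature in Celsius: 1472 - 273.15 = 1198.8500°C.
Final Celsius temperature: 1198.8500 + 87.2000 = 1286.0500°C.
In Fahrenheit: 1286.0500 × 1.8 + 32 = 2346.89°F.

2346.89°F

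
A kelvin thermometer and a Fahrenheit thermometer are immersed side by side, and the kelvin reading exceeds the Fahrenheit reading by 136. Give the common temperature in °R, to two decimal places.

Let x be the kelvin reading; then the Fahrenheit reading is 1.8·x - 459.67.
(1.8·x - 459.67) - x = -136  ⇒  (0.8)·x = 323.67  ⇒  x = 404.5875 K.
In Celsius: 404.5875 - 273.15 = 131.4375°C.
In Rankine: 131.4375 × 1.8 + 491.67 = 728.26°R.

728.26°R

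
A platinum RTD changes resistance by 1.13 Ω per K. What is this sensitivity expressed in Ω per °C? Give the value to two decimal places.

The quantity depends on a temperature interval, so only the ratio of degree sizes applies; the offset between the scales is irrelevant.
A change of 1°C is a change of 1 K, so per °C the value is 1.13 × 1 = 1.13.

1.13 Ω per °C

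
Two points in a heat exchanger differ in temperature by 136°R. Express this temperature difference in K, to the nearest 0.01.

For a temperature interval the offset drops out; only the factor 5/9 applies.
136 × 5/9 = 75.56.

75.56 K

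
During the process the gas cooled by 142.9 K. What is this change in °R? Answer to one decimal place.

For a temperature interval the offset drops out; only the factor 1.8 applies.
142.9 × 1.8 = 257.2.

257.2°R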